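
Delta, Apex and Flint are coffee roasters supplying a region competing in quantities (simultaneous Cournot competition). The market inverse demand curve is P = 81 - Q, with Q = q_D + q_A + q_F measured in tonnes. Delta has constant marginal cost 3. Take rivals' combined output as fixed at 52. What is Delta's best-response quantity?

13

With rivals' combined output fixed at 52, Delta's profit is π_D = (81 - 52 - q_D)q_D - (3q_D) = (29 - q_D)q_D - (3q_D).
∂π_D/∂q_D = 26 - 2q_D = 0, so q_D = 13.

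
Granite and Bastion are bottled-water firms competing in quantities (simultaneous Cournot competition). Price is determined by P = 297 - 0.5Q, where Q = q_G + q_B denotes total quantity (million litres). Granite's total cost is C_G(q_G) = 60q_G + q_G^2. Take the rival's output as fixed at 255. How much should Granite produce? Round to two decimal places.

36.50

With the rival's output fixed at 255, Granite's profit is π_G = (297 - (1/2)·255 - (1/2)q_G)q_G - (60q_G + q_G²) = (339/2 - (1/2)q_G)q_G - (60q_G + q_G²).
∂π_G/∂q_G = 219/2 - 3q_G = 0, so q_G = 73/2.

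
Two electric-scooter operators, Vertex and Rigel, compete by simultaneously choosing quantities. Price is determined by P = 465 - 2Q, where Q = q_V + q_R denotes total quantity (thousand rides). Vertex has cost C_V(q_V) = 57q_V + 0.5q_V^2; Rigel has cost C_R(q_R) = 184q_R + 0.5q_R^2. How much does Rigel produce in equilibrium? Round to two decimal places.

28.05

Vertex's profit: π_V = (465 - 2Q)q_V - (57q_V + (1/2)q_V²). Setting ∂π_V/∂q_V = 0: 408 - 5q_V - 2(q_R) = 0.
Rigel's profit: π_R = (465 - 2Q)q_R - (184q_R + (1/2)q_R²). Setting ∂π_R/∂q_R = 0: 281 - 5q_R - 2(q_V) = 0.
So q_V = (408 - 2q_R)/5 and q_R = (281 - 2q_V)/5.
Substituting one into the other gives q_V = 1478/21 and q_R = 589/21.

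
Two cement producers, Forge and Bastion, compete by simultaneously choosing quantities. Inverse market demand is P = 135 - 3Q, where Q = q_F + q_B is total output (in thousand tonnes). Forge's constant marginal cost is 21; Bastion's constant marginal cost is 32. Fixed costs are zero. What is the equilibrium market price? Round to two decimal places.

Forge's profit: π_F = (135 - 3Q)q_F - (21q_F). Setting ∂π_F/∂q_F = 0: 114 - 6q_F - 3(q_B) = 0.
Bastion's profit: π_B = (135 - 3Q)q_B - (32q_B). Setting ∂π_B/∂q_B = 0: 103 - 6q_B - 3(q_F) = 0.
Rearranging gives the reaction functions q_F = (114 - 3q_B)/6 and q_B = (103 - 3q_F)/6.
Substituting one into the other gives q_F = 125/9 and q_B = 92/9.
Total output Q = 217/9, so price P = 135 - 3·(217/9) = 188/3.

62.67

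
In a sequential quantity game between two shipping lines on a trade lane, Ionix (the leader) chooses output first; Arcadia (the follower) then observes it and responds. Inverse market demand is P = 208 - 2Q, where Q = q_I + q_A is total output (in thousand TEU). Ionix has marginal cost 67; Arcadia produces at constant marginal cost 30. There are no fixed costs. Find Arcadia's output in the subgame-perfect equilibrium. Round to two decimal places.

Solve by backward induction. Given q_I, the follower Arcadia maximises π_A = (208 - 2q_I - 2q_A)q_A - 30q_A.
Follower FOC: 178 - 2q_I - 4q_A = 0, so q_A(q_I) = (178 - 2q_I)/4.
The leader anticipates this reaction. Substituting into P = 208 - 2Q gives P = 119 - q_I, so π_I = (119 - q_I)q_I - 67q_I.
Leader FOC: 52 - 2q_I = 0, so q_I = 26.
Then q_A = (178 - 2·26)/4 = 63/2.

31.50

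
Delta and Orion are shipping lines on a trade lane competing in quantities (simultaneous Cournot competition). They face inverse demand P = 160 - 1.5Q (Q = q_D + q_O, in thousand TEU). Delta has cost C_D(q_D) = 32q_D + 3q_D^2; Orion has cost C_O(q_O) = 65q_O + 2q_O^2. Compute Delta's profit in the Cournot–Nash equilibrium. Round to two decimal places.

692.29

Delta's profit: π_D = (160 - 1.5Q)q_D - (32q_D + 3q_D²). Setting ∂π_D/∂q_D = 0: 128 - 9q_D - (3/2)(q_O) = 0.
Orion's first-order condition: 95 - 7q_O - (3/2)(q_D) = 0.
So q_D = (128 - (3/2)q_O)/9 and q_O = (95 - (3/2)q_D)/7.
Solving the pair: q_D = 12.4033, q_O = 884/81.
Price P = 160 - (3/2)·23.3169 = 125.0247.
Delta's profit: 125.0247·12.4033 - 32·12.4033 - 3·12.4033² = 692.2875.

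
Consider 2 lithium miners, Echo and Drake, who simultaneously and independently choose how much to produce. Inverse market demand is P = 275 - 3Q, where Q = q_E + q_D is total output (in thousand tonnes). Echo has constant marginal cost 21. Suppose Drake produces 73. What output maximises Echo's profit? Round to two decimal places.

5.83

With the rival's output fixed at 73, Echo's profit is π_E = (275 - 3·73 - 3q_E)q_E - (21q_E) = (56 - 3q_E)q_E - (21q_E).
∂π_E/∂q_E = 35 - 6q_E = 0, so q_E = 35/6.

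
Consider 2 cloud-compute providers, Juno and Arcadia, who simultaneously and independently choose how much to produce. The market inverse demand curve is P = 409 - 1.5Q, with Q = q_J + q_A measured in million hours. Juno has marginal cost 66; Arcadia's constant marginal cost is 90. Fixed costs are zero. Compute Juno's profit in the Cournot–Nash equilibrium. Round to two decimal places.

Juno's profit: π_J = (409 - 1.5Q)q_J - (66q_J). Setting ∂π_J/∂q_J = 0: 343 - 3q_J - (3/2)(q_A) = 0.
Arcadia's first-order condition: 319 - 3q_A - (3/2)(q_J) = 0.
So q_J = (343 - (3/2)q_A)/3 and q_A = (319 - (3/2)q_J)/3.
Substituting one into the other gives q_J = 734/9 and q_A = 590/9.
Price P = 409 - (3/2)·(1324/9) = 565/3.
Juno's profit: (565/3 - 66)·(734/9) = 9976.9630.

9976.96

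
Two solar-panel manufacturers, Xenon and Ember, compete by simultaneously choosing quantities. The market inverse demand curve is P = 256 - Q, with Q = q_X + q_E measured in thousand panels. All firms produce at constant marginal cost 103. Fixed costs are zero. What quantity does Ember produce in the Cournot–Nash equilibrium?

A representative firm's profit is π_i = q_i(256 - Q) - 103q_i.
Setting ∂π_i/∂q_i = 0 with rivals' quantities fixed: 153 - 2q_i - q_j = 0.
With identical firms every q_j equals q_i, so q_j = q_i and 153 = 3q_i, giving q_i = 51.

51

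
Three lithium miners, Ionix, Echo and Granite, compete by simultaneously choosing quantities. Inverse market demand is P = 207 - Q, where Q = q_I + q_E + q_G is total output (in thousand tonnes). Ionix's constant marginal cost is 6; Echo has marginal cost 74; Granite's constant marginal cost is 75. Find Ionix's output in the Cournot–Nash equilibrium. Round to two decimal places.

84.50

Ionix's profit: π_I = (207 - Q)q_I - (6q_I). Setting ∂π_I/∂q_I = 0: 201 - 2q_I - (q_E + q_G) = 0.
Echo's first-order condition: 133 - 2q_E - (q_I + q_G) = 0.
Granite's first-order condition: 132 - 2q_G - (q_I + q_E) = 0.
Adding the 3 conditions: 466 − 2Q − 2Q = 0, i.e. Q = 233/2.
Back-substituting: q_I = (201 − 233/2) = 169/2, q_E = (133 − 233/2) = 33/2, q_G = (132 − 233/2) = 31/2.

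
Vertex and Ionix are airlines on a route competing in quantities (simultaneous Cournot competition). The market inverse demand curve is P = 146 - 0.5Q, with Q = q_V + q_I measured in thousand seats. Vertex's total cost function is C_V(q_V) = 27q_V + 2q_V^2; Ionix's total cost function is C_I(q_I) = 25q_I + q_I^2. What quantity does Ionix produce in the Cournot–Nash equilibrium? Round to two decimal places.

Vertex's profit: π_V = (146 - 0.5Q)q_V - (27q_V + 2q_V²). Setting ∂π_V/∂q_V = 0: 119 - 5q_V - (1/2)(q_I) = 0.
Ionix's profit: π_I = (146 - 0.5Q)q_I - (25q_I + q_I²). Setting ∂π_I/∂q_I = 0: 121 - 3q_I - (1/2)(q_V) = 0.
Rearranging gives the reaction functions q_V = (119 - (1/2)q_I)/5 and q_I = (121 - (1/2)q_V)/3.
Substituting one into the other gives q_V = 1186/59 and q_I = 36.9831.

36.98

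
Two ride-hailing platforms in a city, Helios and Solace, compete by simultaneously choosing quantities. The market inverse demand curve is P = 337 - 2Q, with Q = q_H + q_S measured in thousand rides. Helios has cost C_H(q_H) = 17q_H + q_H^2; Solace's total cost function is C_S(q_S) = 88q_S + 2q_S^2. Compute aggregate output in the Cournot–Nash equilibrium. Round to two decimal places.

66.27

Helios's profit: π_H = (337 - 2Q)q_H - (17q_H + q_H²). Setting ∂π_H/∂q_H = 0: 320 - 6q_H - 2(q_S) = 0.
Solace's profit: π_S = (337 - 2Q)q_S - (88q_S + 2q_S²). Setting ∂π_S/∂q_S = 0: 249 - 8q_S - 2(q_H) = 0.
Best responses: q_H = (320 - 2q_S)/6, q_S = (249 - 2q_H)/8.
Solving the pair: q_H = 1031/22, q_S = 427/22.
Total output Q = 1031/22 + 427/22 = 729/11.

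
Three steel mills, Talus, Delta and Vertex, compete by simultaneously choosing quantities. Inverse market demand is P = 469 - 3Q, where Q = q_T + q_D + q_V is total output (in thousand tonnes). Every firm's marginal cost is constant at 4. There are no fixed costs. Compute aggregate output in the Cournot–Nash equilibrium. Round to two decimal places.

116.25

Each firm earns π_i = (469 - 3Q)q_i - 4q_i.
First-order condition (treating rivals' output as given): 465 - 6q_i - 3·Σ_{j≠i} q_j = 0.
By symmetry each firm produces the same amount; substituting Σ_{j≠i} q_j = 2q_i yields q_i = 465/12 = 155/4.
Total output Q = 155/4 + 155/4 + 155/4 = 465/4.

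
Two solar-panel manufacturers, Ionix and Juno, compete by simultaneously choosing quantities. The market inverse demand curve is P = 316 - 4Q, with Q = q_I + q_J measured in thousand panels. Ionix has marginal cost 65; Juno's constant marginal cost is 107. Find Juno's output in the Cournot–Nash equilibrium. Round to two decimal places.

13.92

Ionix's profit: π_I = (316 - 4Q)q_I - (65q_I). Setting ∂π_I/∂q_I = 0: 251 - 8q_I - 4(q_J) = 0.
Juno's first-order condition: 209 - 8q_J - 4(q_I) = 0.
So q_I = (251 - 4q_J)/8 and q_J = (209 - 4q_I)/8.
Solving the pair: q_I = 293/12, q_J = 167/12.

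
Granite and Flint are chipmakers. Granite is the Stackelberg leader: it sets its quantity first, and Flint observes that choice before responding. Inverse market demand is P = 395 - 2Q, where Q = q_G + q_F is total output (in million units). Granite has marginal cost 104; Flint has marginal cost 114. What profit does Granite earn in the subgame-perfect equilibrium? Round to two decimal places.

Solve by backward induction. Given q_G, the follower Flint maximises π_F = (395 - 2q_G - 2q_F)q_F - 114q_F.
∂π_F/∂q_F = 281 - 2q_G - 4q_F = 0 gives the reaction function q_F = (281 - 2q_G)/4.
The leader anticipates this reaction. Substituting into P = 395 - 2Q gives P = 509/2 - q_G, so π_G = (509/2 - q_G)q_G - 104q_G.
Leader FOC: 301/2 - 2q_G = 0, so q_G = 301/4.
Then q_F = (281 - 2·(301/4))/4 = 261/8.
Price P = 395 - 2·(863/8) = 717/4.
Granite's profit: (717/4 - 104)·(301/4) = 5662.5625.

5662.56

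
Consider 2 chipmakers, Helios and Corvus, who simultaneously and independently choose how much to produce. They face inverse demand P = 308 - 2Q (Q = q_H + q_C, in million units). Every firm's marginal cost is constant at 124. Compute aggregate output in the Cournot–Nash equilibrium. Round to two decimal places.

A representative firm's profit is π_i = q_i(308 - 2Q) - 124q_i.
First-order condition (treating rivals' output as given): 184 - 4q_i - 2q_j = 0.
By symmetry each firm produces the same amount; substituting q_j = q_i yields q_i = 184/6 = 92/3.
Total output Q = 92/3 + 92/3 = 184/3.

61.33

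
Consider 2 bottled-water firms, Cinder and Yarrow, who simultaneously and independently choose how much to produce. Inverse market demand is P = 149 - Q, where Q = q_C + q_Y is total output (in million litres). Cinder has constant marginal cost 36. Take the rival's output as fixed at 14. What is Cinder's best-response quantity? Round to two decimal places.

With the rival's output fixed at 14, Cinder's profit is π_C = (149 - 14 - q_C)q_C - (36q_C) = (135 - q_C)q_C - (36q_C).
∂π_C/∂q_C = 99 - 2q_C = 0, so q_C = 99/2.

49.50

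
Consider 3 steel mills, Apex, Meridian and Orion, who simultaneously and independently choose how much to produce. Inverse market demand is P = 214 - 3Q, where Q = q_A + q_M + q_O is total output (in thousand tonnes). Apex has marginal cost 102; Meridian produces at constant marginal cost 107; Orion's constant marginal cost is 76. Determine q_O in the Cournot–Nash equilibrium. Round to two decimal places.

16.25

Apex's profit: π_A = (214 - 3Q)q_A - (102q_A). Setting ∂π_A/∂q_A = 0: 112 - 6q_A - 3(q_M + q_O) = 0.
Meridian's first-order condition: 107 - 6q_M - 3(q_A + q_O) = 0.
Orion's profit: π_O = (214 - 3Q)q_O - (76q_O). Setting ∂π_O/∂q_O = 0: 138 - 6q_O - 3(q_A + q_M) = 0.
Adding the 3 conditions: 357 − 6Q − 6Q = 0, i.e. Q = 119/4.
Back-substituting: q_A = (112 − 357/4)/3 = 91/12, q_M = (107 − 357/4)/3 = 71/12, q_O = (138 − 357/4)/3 = 65/4.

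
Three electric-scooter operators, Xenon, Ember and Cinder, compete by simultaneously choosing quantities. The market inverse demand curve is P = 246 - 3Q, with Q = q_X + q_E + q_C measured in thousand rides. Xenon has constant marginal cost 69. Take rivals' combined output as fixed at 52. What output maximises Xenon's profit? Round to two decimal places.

3.50

With rivals' combined output fixed at 52, Xenon's profit is π_X = (246 - 3·52 - 3q_X)q_X - (69q_X) = (90 - 3q_X)q_X - (69q_X).
∂π_X/∂q_X = 21 - 6q_X = 0, so q_X = 7/2.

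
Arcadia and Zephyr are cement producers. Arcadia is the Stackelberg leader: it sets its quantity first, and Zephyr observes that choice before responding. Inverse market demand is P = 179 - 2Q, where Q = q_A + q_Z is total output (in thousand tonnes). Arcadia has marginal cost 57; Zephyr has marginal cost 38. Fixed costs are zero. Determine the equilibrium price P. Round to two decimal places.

The follower Zephyr best-responds to any q_A: π_Z = (179 - 2Q)q_Z - 38q_Z.
Setting the follower's marginal profit to zero, 141 - 2q_A - 4q_Z = 0, i.e. q_Z = (141 - 2q_A)/4.
Arcadia substitutes q_Z(q_A) into its own profit: π_A = q_A(179 - 2q_A - (141 - 2q_A)/2) - 57q_A = (217/2 - q_A)q_A - 57q_A.
Maximising: ∂π_A/∂q_A = 103/2 - 2q_A = 0, giving q_A = 103/4.
Then q_Z = (141 - 2·(103/4))/4 = 179/8.
Total output Q = 385/8, so price P = 179 - 2·(385/8) = 331/4.

82.75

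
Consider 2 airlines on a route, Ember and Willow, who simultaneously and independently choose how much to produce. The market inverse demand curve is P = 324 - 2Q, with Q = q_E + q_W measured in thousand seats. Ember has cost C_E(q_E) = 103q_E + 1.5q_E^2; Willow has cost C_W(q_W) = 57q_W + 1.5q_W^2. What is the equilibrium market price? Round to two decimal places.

215.56

Ember's profit: π_E = (324 - 2Q)q_E - (103q_E + (3/2)q_E²). Setting ∂π_E/∂q_E = 0: 221 - 7q_E - 2(q_W) = 0.
Willow's profit: π_W = (324 - 2Q)q_W - (57q_W + (3/2)q_W²). Setting ∂π_W/∂q_W = 0: 267 - 7q_W - 2(q_E) = 0.
Best responses: q_E = (221 - 2q_W)/7, q_W = (267 - 2q_E)/7.
Substituting one into the other gives q_E = 1013/45 and q_W = 1427/45.
Total output Q = 488/9, so price P = 324 - 2·(488/9) = 1940/9.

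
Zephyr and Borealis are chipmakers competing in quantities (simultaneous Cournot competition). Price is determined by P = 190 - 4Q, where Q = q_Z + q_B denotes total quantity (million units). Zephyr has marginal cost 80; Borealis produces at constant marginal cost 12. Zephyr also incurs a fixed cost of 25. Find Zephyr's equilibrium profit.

24

Zephyr's profit: π_Z = (190 - 4Q)q_Z - (80q_Z). Setting ∂π_Z/∂q_Z = 0: 110 - 8q_Z - 4(q_B) = 0.
Borealis's profit: π_B = (190 - 4Q)q_B - (12q_B). Setting ∂π_B/∂q_B = 0: 178 - 8q_B - 4(q_Z) = 0.
Rearranging gives the reaction functions q_Z = (110 - 4q_B)/8 and q_B = (178 - 4q_Z)/8.
Solving the pair: q_Z = 7/2, q_B = 41/2.
Price P = 190 - 4·24 = 94.
Zephyr's profit: (94 - 80)·(7/2) - 25 = 24.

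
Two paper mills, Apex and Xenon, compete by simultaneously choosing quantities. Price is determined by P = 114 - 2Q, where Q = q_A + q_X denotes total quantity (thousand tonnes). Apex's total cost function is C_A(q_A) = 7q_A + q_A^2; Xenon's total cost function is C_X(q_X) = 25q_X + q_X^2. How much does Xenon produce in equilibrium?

Apex's profit: π_A = (114 - 2Q)q_A - (7q_A + q_A²). Setting ∂π_A/∂q_A = 0: 107 - 6q_A - 2(q_X) = 0.
Xenon's profit: π_X = (114 - 2Q)q_X - (25q_X + q_X²). Setting ∂π_X/∂q_X = 0: 89 - 6q_X - 2(q_A) = 0.
Rearranging gives the reaction functions q_A = (107 - 2q_X)/6 and q_X = (89 - 2q_A)/6.
Solving the pair: q_A = 29/2, q_X = 10.

10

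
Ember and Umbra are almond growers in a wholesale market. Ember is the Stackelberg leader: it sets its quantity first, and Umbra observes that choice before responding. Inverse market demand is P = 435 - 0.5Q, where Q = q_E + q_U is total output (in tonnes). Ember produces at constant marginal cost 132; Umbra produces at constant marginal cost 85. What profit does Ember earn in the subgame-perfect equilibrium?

16384

Solve by backward induction. Given q_E, the follower Umbra maximises π_U = (435 - (1/2)q_E - (1/2)q_U)q_U - 85q_U.
Setting the follower's marginal profit to zero, 350 - (1/2)q_E - q_U = 0, i.e. q_U = (350 - (1/2)q_E).
Ember substitutes q_U(q_E) into its own profit: π_E = q_E(435 - (1/2)q_E - (350 - (1/2)q_E)/2) - 132q_E = (260 - (1/4)q_E)q_E - 132q_E.
The leader's first-order condition 128 - (1/2)q_E = 0 yields q_E = 256.
Then q_U = (350 - (1/2)·256) = 222.
Price P = 435 - (1/2)·478 = 196.
Ember's profit: (196 - 132)·256 = 16384.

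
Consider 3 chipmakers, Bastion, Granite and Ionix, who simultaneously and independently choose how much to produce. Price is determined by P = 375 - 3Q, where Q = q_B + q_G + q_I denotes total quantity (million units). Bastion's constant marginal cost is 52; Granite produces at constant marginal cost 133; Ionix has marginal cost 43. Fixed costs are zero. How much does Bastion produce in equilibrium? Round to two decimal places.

32.92

Bastion's profit: π_B = (375 - 3Q)q_B - (52q_B). Setting ∂π_B/∂q_B = 0: 323 - 6q_B - 3(q_G + q_I) = 0.
Granite's profit: π_G = (375 - 3Q)q_G - (133q_G). Setting ∂π_G/∂q_G = 0: 242 - 6q_G - 3(q_B + q_I) = 0.
Ionix's first-order condition: 332 - 6q_I - 3(q_B + q_G) = 0.
Adding the 3 first-order conditions: 897 − 12Q = 0, so Q = 299/4.
Back-substituting: q_B = (323 − 897/4)/3 = 395/12, q_G = (242 − 897/4)/3 = 71/12, q_I = (332 − 897/4)/3 = 431/12.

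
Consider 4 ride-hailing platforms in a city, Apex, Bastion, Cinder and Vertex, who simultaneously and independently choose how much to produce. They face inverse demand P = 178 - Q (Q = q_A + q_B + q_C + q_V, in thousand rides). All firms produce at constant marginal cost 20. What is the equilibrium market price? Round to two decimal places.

Each firm earns π_i = (178 - Q)q_i - 20q_i.
First-order condition (treating rivals' output as given): 158 - 2q_i - Σ_{j≠i} q_j = 0.
With identical firms every q_j equals q_i, so Σ_{j≠i} q_j = 3q_i and 158 = 5q_i, giving q_i = 158/5.
Total output Q = 632/5, so price P = 178 - 632/5 = 258/5.

51.60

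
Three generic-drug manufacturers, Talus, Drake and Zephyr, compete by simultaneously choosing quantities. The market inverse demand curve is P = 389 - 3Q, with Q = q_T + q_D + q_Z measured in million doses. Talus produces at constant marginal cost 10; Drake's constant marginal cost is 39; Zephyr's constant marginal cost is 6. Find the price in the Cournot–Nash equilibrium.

111

Talus's profit: π_T = (389 - 3Q)q_T - (10q_T). Setting ∂π_T/∂q_T = 0: 379 - 6q_T - 3(q_D + q_Z) = 0.
Drake's profit: π_D = (389 - 3Q)q_D - (39q_D). Setting ∂π_D/∂q_D = 0: 350 - 6q_D - 3(q_T + q_Z) = 0.
Zephyr's first-order condition: 383 - 6q_Z - 3(q_T + q_D) = 0.
Adding the 3 conditions: 1112 − 6Q − 6Q = 0, i.e. Q = 278/3.
Back-substituting: q_T = (379 − 278)/3 = 101/3, q_D = (350 − 278)/3 = 24, q_Z = (383 − 278)/3 = 35.
Total output Q = 278/3, so price P = 389 - 3·(278/3) = 111.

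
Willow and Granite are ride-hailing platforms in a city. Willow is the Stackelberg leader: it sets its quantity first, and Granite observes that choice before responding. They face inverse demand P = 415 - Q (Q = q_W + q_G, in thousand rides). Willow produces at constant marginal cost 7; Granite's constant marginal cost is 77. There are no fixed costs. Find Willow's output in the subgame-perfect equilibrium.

239

Solve by backward induction. Given q_W, the follower Granite maximises π_G = (415 - q_W - q_G)q_G - 77q_G.
Setting the follower's marginal profit to zero, 338 - q_W - 2q_G = 0, i.e. q_G = (338 - q_W)/2.
The leader anticipates this reaction. Substituting into P = 415 - Q gives P = 246 - (1/2)q_W, so π_W = (246 - (1/2)q_W)q_W - 7q_W.
Leader FOC: 239 - q_W = 0, so q_W = 239.
Then q_G = (338 - 239)/2 = 99/2.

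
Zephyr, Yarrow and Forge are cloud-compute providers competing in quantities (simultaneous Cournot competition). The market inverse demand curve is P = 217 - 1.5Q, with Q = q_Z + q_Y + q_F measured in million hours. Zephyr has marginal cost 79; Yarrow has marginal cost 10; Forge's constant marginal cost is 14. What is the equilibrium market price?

80

Zephyr's profit: π_Z = (217 - 1.5Q)q_Z - (79q_Z). Setting ∂π_Z/∂q_Z = 0: 138 - 3q_Z - (3/2)(q_Y + q_F) = 0.
Yarrow's profit: π_Y = (217 - 1.5Q)q_Y - (10q_Y). Setting ∂π_Y/∂q_Y = 0: 207 - 3q_Y - (3/2)(q_Z + q_F) = 0.
Forge's first-order condition: 203 - 3q_F - (3/2)(q_Z + q_Y) = 0.
Adding the 3 first-order conditions: 548 − 6Q = 0, so Q = 274/3.
Back-substituting: q_Z = (138 − 137)/(3/2) = 2/3, q_Y = (207 − 137)/(3/2) = 140/3, q_F = (203 − 137)/(3/2) = 44.
Total output Q = 274/3, so price P = 217 - (3/2)·(274/3) = 80.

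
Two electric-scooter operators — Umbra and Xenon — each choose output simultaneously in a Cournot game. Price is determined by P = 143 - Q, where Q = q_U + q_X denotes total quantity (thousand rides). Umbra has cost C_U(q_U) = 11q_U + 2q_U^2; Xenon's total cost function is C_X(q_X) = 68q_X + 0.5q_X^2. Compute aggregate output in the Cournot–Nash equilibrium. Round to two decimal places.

Umbra's profit: π_U = (143 - Q)q_U - (11q_U + 2q_U²). Setting ∂π_U/∂q_U = 0: 132 - 6q_U - (q_X) = 0.
Xenon's first-order condition: 75 - 3q_X - (q_U) = 0.
Best responses: q_U = (132 - q_X)/6, q_X = (75 - q_U)/3.
Substituting one into the other gives q_U = 321/17 and q_X = 318/17.
Total output Q = 321/17 + 318/17 = 639/17.

37.59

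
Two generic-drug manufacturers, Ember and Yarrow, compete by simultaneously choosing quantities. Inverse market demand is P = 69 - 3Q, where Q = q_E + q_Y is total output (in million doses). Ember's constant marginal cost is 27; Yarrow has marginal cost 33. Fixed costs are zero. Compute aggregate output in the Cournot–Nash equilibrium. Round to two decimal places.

Ember's profit: π_E = (69 - 3Q)q_E - (27q_E). Setting ∂π_E/∂q_E = 0: 42 - 6q_E - 3(q_Y) = 0.
Yarrow's first-order condition: 36 - 6q_Y - 3(q_E) = 0.
Rearranging gives the reaction functions q_E = (42 - 3q_Y)/6 and q_Y = (36 - 3q_E)/6.
Solving the pair: q_E = 16/3, q_Y = 10/3.
Total output Q = 16/3 + 10/3 = 26/3.

8.67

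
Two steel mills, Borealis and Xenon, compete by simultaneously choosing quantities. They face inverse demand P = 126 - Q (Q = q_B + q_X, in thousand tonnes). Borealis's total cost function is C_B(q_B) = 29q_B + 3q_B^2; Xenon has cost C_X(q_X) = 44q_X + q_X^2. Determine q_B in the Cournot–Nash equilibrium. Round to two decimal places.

Borealis's profit: π_B = (126 - Q)q_B - (29q_B + 3q_B²). Setting ∂π_B/∂q_B = 0: 97 - 8q_B - (q_X) = 0.
Xenon's profit: π_X = (126 - Q)q_X - (44q_X + q_X²). Setting ∂π_X/∂q_X = 0: 82 - 4q_X - (q_B) = 0.
Best responses: q_B = (97 - q_X)/8, q_X = (82 - q_B)/4.
Solving the pair: q_B = 306/31, q_X = 559/31.

9.87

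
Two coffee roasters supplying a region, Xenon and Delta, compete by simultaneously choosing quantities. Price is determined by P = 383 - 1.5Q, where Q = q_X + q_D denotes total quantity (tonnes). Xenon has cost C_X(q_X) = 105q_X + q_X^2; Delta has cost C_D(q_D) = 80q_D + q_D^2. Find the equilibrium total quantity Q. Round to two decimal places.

Xenon's profit: π_X = (383 - 1.5Q)q_X - (105q_X + q_X²). Setting ∂π_X/∂q_X = 0: 278 - 5q_X - (3/2)(q_D) = 0.
Delta's profit: π_D = (383 - 1.5Q)q_D - (80q_D + q_D²). Setting ∂π_D/∂q_D = 0: 303 - 5q_D - (3/2)(q_X) = 0.
Rearranging gives the reaction functions q_X = (278 - (3/2)q_D)/5 and q_D = (303 - (3/2)q_X)/5.
Substituting one into the other gives q_X = 41.1209 and q_D = 48.2637.
Total output Q = 41.1209 + 48.2637 = 1162/13.

89.38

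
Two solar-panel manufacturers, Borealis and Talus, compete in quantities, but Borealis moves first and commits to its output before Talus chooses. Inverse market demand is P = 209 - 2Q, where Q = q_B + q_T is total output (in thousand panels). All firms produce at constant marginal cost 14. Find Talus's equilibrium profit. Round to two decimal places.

1188.28

Solve by backward induction. Given q_B, the follower Talus maximises π_T = (209 - 2q_B - 2q_T)q_T - 14q_T.
Follower FOC: 195 - 2q_B - 4q_T = 0, so q_T(q_B) = (195 - 2q_B)/4.
The leader anticipates this reaction. Substituting into P = 209 - 2Q gives P = 223/2 - q_B, so π_B = (223/2 - q_B)q_B - 14q_B.
Maximising: ∂π_B/∂q_B = 195/2 - 2q_B = 0, giving q_B = 195/4.
Then q_T = (195 - 2·(195/4))/4 = 195/8.
Price P = 209 - 2·(585/8) = 251/4.
Talus's profit: (251/4 - 14)·(195/8) = 1188.2813.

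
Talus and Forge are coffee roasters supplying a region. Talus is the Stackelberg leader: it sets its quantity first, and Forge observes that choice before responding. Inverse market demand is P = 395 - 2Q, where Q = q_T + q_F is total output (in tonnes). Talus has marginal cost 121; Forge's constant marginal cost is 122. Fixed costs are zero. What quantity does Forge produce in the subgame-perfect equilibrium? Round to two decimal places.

33.88

Solve by backward induction. Given q_T, the follower Forge maximises π_F = (395 - 2q_T - 2q_F)q_F - 122q_F.
∂π_F/∂q_F = 273 - 2q_T - 4q_F = 0 gives the reaction function q_F = (273 - 2q_T)/4.
The leader anticipates this reaction. Substituting into P = 395 - 2Q gives P = 517/2 - q_T, so π_T = (517/2 - q_T)q_T - 121q_T.
Maximising: ∂π_T/∂q_T = 275/2 - 2q_T = 0, giving q_T = 275/4.
Then q_F = (273 - 2·(275/4))/4 = 271/8.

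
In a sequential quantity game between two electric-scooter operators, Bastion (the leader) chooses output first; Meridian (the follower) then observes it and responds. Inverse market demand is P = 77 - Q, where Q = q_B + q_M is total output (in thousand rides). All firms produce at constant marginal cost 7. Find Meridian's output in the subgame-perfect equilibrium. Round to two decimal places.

17.50

Solve by backward induction. Given q_B, the follower Meridian maximises π_M = (77 - q_B - q_M)q_M - 7q_M.
Follower FOC: 70 - q_B - 2q_M = 0, so q_M(q_B) = (70 - q_B)/2.
The leader anticipates this reaction. Substituting into P = 77 - Q gives P = 42 - (1/2)q_B, so π_B = (42 - (1/2)q_B)q_B - 7q_B.
Maximising: ∂π_B/∂q_B = 35 - q_B = 0, giving q_B = 35.
Then q_M = (70 - 35)/2 = 35/2.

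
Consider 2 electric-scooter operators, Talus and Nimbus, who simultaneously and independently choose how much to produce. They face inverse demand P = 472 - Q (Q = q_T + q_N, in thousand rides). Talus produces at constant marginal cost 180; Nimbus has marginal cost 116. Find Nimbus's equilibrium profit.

Talus's profit: π_T = (472 - Q)q_T - (180q_T). Setting ∂π_T/∂q_T = 0: 292 - 2q_T - (q_N) = 0.
Nimbus's profit: π_N = (472 - Q)q_N - (116q_N). Setting ∂π_N/∂q_N = 0: 356 - 2q_N - (q_T) = 0.
Best responses: q_T = (292 - q_N)/2, q_N = (356 - q_T)/2.
Solving the pair: q_T = 76, q_N = 140.
Price P = 472 - 216 = 256.
Nimbus's profit: (256 - 116)·140 = 19600.

19600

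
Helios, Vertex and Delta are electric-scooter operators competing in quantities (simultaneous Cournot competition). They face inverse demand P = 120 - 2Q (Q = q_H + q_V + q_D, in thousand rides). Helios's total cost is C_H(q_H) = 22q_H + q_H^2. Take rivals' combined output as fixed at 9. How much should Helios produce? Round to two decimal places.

13.33

With rivals' combined output fixed at 9, Helios's profit is π_H = (120 - 2·9 - 2q_H)q_H - (22q_H + q_H²) = (102 - 2q_H)q_H - (22q_H + q_H²).
∂π_H/∂q_H = 80 - 6q_H = 0, so q_H = 40/3.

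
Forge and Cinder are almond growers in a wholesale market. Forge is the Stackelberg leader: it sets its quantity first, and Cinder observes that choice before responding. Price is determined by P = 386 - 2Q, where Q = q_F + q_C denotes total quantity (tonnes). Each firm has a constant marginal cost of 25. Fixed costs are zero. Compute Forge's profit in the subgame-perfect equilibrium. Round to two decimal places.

8145.06

The follower Cinder best-responds to any q_F: π_C = (386 - 2Q)q_C - 25q_C.
Setting the follower's marginal profit to zero, 361 - 2q_F - 4q_C = 0, i.e. q_C = (361 - 2q_F)/4.
The leader anticipates this reaction. Substituting into P = 386 - 2Q gives P = 411/2 - q_F, so π_F = (411/2 - q_F)q_F - 25q_F.
The leader's first-order condition 361/2 - 2q_F = 0 yields q_F = 361/4.
Then q_C = (361 - 2·(361/4))/4 = 361/8.
Price P = 386 - 2·(1083/8) = 461/4.
Forge's profit: (461/4 - 25)·(361/4) = 8145.0625.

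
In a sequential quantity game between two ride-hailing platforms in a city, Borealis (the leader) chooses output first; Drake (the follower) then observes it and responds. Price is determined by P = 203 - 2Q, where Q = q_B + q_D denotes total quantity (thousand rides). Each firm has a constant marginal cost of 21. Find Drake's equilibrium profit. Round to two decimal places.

1035.13

Solve by backward induction. Given q_B, the follower Drake maximises π_D = (203 - 2q_B - 2q_D)q_D - 21q_D.
Setting the follower's marginal profit to zero, 182 - 2q_B - 4q_D = 0, i.e. q_D = (182 - 2q_B)/4.
The leader anticipates this reaction. Substituting into P = 203 - 2Q gives P = 112 - q_B, so π_B = (112 - q_B)q_B - 21q_B.
Leader FOC: 91 - 2q_B = 0, so q_B = 91/2.
Then q_D = (182 - 2·(91/2))/4 = 91/4.
Price P = 203 - 2·(273/4) = 133/2.
Drake's profit: (133/2 - 21)·(91/4) = 1035.1250.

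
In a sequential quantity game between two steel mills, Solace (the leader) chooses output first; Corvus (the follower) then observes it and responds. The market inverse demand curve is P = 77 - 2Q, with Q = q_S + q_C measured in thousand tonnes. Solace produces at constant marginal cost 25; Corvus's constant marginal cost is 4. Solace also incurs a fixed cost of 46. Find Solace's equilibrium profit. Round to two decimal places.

14.06

Solve by backward induction. Given q_S, the follower Corvus maximises π_C = (77 - 2q_S - 2q_C)q_C - 4q_C.
Setting the follower's marginal profit to zero, 73 - 2q_S - 4q_C = 0, i.e. q_C = (73 - 2q_S)/4.
The leader anticipates this reaction. Substituting into P = 77 - 2Q gives P = 81/2 - q_S, so π_S = (81/2 - q_S)q_S - 25q_S.
Leader FOC: 31/2 - 2q_S = 0, so q_S = 31/4.
Then q_C = (73 - 2·(31/4))/4 = 115/8.
Price P = 77 - 2·(177/8) = 131/4.
Solace's profit: (131/4 - 25)·(31/4) - 46 = 225/16.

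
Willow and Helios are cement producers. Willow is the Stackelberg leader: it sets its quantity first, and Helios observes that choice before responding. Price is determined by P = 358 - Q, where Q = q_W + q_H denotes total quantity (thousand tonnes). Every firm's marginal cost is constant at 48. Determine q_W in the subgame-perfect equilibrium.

Solve by backward induction. Given q_W, the follower Helios maximises π_H = (358 - q_W - q_H)q_H - 48q_H.
∂π_H/∂q_H = 310 - q_W - 2q_H = 0 gives the reaction function q_H = (310 - q_W)/2.
Willow substitutes q_H(q_W) into its own profit: π_W = q_W(358 - q_W - (310 - q_W)/2) - 48q_W = (203 - (1/2)q_W)q_W - 48q_W.
Maximising: ∂π_W/∂q_W = 155 - q_W = 0, giving q_W = 155.
Then q_H = (310 - 155)/2 = 155/2.

155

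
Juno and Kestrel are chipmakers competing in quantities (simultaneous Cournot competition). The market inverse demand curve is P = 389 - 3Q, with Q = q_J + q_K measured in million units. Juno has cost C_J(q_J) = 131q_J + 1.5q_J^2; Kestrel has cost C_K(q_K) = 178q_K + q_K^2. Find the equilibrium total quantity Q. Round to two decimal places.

40.57

Juno's profit: π_J = (389 - 3Q)q_J - (131q_J + (3/2)q_J²). Setting ∂π_J/∂q_J = 0: 258 - 9q_J - 3(q_K) = 0.
Kestrel's profit: π_K = (389 - 3Q)q_K - (178q_K + q_K²). Setting ∂π_K/∂q_K = 0: 211 - 8q_K - 3(q_J) = 0.
Best responses: q_J = (258 - 3q_K)/9, q_K = (211 - 3q_J)/8.
Substituting one into the other gives q_J = 159/7 and q_K = 125/7.
Total output Q = 159/7 + 125/7 = 284/7.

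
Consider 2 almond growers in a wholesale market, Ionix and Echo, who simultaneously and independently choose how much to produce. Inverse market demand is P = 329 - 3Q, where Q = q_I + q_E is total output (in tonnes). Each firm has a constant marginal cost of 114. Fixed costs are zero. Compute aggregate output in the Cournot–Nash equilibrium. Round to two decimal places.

47.78

Each firm earns π_i = (329 - 3Q)q_i - 114q_i.
Setting ∂π_i/∂q_i = 0 with rivals' quantities fixed: 215 - 6q_i - 3q_j = 0.
With identical firms every q_j equals q_i, so q_j = q_i and 215 = 9q_i, giving q_i = 215/9.
Total output Q = 215/9 + 215/9 = 430/9.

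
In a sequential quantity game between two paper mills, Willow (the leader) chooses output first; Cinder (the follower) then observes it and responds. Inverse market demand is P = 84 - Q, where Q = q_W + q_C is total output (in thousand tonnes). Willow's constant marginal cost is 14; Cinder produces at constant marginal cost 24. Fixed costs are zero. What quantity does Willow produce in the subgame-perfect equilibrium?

The follower Cinder best-responds to any q_W: π_C = (84 - Q)q_C - 24q_C.
∂π_C/∂q_C = 60 - q_W - 2q_C = 0 gives the reaction function q_C = (60 - q_W)/2.
The leader anticipates this reaction. Substituting into P = 84 - Q gives P = 54 - (1/2)q_W, so π_W = (54 - (1/2)q_W)q_W - 14q_W.
The leader's first-order condition 40 - q_W = 0 yields q_W = 40.
Then q_C = (60 - 40)/2 = 10.

40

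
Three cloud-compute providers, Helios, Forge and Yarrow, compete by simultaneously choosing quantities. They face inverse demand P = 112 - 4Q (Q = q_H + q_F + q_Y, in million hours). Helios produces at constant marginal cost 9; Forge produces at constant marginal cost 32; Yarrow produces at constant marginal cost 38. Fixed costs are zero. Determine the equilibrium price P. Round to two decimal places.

Helios's profit: π_H = (112 - 4Q)q_H - (9q_H). Setting ∂π_H/∂q_H = 0: 103 - 8q_H - 4(q_F + q_Y) = 0.
Forge's profit: π_F = (112 - 4Q)q_F - (32q_F). Setting ∂π_F/∂q_F = 0: 80 - 8q_F - 4(q_H + q_Y) = 0.
Yarrow's first-order condition: 74 - 8q_Y - 4(q_H + q_F) = 0.
Summing all 3 equations gives 257 − 16Q = 0, hence Q = 257/16.
Back-substituting: q_H = (103 − 257/4)/4 = 155/16, q_F = (80 − 257/4)/4 = 63/16, q_Y = (74 − 257/4)/4 = 39/16.
Total output Q = 257/16, so price P = 112 - 4·(257/16) = 191/4.

47.75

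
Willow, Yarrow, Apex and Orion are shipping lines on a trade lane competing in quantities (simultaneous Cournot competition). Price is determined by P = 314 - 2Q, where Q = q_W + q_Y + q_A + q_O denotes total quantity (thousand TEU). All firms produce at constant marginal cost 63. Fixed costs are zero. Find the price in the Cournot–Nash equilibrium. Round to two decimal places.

Each firm earns π_i = (314 - 2Q)q_i - 63q_i.
First-order condition (treating rivals' output as given): 251 - 4q_i - 2·Σ_{j≠i} q_j = 0.
With identical firms every q_j equals q_i, so Σ_{j≠i} q_j = 3q_i and 251 = 10q_i, giving q_i = 251/10.
Total output Q = 502/5, so price P = 314 - 2·(502/5) = 566/5.

113.20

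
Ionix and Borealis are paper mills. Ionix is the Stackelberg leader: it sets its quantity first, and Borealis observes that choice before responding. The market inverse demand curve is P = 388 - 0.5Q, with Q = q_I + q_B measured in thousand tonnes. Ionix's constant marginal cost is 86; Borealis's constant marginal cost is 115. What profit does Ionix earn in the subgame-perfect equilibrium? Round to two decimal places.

The follower Borealis best-responds to any q_I: π_B = (388 - 0.5Q)q_B - 115q_B.
Follower FOC: 273 - (1/2)q_I - q_B = 0, so q_B(q_I) = (273 - (1/2)q_I).
Ionix substitutes q_B(q_I) into its own profit: π_I = q_I(388 - (1/2)q_I - (273 - (1/2)q_I)/2) - 86q_I = (503/2 - (1/4)q_I)q_I - 86q_I.
The leader's first-order condition 331/2 - (1/2)q_I = 0 yields q_I = 331.
Then q_B = (273 - (1/2)·331) = 215/2.
Price P = 388 - (1/2)·(877/2) = 675/4.
Ionix's profit: (675/4 - 86)·331 = 27390.2500.

27390.25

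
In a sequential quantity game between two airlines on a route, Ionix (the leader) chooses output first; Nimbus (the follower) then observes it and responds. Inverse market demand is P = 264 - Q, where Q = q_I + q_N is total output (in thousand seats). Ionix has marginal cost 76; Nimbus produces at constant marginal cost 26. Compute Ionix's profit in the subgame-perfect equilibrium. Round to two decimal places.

2380.50

Solve by backward induction. Given q_I, the follower Nimbus maximises π_N = (264 - q_I - q_N)q_N - 26q_N.
Setting the follower's marginal profit to zero, 238 - q_I - 2q_N = 0, i.e. q_N = (238 - q_I)/2.
Ionix substitutes q_N(q_I) into its own profit: π_I = q_I(264 - q_I - (238 - q_I)/2) - 76q_I = (145 - (1/2)q_I)q_I - 76q_I.
Leader FOC: 69 - q_I = 0, so q_I = 69.
Then q_N = (238 - 69)/2 = 169/2.
Price P = 264 - 307/2 = 221/2.
Ionix's profit: (221/2 - 76)·69 = 2380.5000.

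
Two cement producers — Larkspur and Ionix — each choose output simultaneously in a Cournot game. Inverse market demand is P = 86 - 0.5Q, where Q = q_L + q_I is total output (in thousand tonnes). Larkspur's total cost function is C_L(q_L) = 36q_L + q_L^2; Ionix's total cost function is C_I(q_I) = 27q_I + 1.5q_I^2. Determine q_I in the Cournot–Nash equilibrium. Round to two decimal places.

Larkspur's profit: π_L = (86 - 0.5Q)q_L - (36q_L + q_L²). Setting ∂π_L/∂q_L = 0: 50 - 3q_L - (1/2)(q_I) = 0.
Ionix's profit: π_I = (86 - 0.5Q)q_I - (27q_I + (3/2)q_I²). Setting ∂π_I/∂q_I = 0: 59 - 4q_I - (1/2)(q_L) = 0.
Rearranging gives the reaction functions q_L = (50 - (1/2)q_I)/3 and q_I = (59 - (1/2)q_L)/4.
Substituting one into the other gives q_L = 682/47 and q_I = 608/47.

12.94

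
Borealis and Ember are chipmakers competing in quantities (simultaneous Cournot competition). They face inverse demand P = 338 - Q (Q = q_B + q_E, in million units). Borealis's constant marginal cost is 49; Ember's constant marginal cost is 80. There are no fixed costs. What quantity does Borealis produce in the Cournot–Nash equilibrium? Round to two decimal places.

Borealis's profit: π_B = (338 - Q)q_B - (49q_B). Setting ∂π_B/∂q_B = 0: 289 - 2q_B - (q_E) = 0.
Ember's profit: π_E = (338 - Q)q_E - (80q_E). Setting ∂π_E/∂q_E = 0: 258 - 2q_E - (q_B) = 0.
Rearranging gives the reaction functions q_B = (289 - q_E)/2 and q_E = (258 - q_B)/2.
Solving the pair: q_B = 320/3, q_E = 227/3.

106.67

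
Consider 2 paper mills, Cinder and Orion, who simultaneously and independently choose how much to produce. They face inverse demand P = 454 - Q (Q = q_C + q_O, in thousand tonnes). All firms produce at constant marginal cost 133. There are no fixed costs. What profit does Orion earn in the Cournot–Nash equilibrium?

11449

Each firm earns π_i = (454 - Q)q_i - 133q_i.
First-order condition (treating rivals' output as given): 321 - 2q_i - q_j = 0.
With identical firms every q_j equals q_i, so q_j = q_i and 321 = 3q_i, giving q_i = 107.
Price P = 454 - 214 = 240.
Orion's profit: (240 - 133)·107 = 11449.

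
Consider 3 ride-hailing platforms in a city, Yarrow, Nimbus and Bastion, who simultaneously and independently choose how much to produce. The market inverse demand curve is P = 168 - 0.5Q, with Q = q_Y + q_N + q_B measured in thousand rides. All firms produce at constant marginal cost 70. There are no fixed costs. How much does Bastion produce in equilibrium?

A representative firm's profit is π_i = q_i(168 - 0.5Q) - 70q_i.
First-order condition (treating rivals' output as given): 98 - q_i - (1/2)·Σ_{j≠i} q_j = 0.
With identical firms every q_j equals q_i, so Σ_{j≠i} q_j = 2q_i and 98 = 2q_i, giving q_i = 49.

49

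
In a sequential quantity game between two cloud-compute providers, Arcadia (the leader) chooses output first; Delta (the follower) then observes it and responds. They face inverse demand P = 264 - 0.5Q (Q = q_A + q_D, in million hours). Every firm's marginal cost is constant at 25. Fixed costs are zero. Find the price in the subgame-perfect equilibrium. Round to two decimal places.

84.75

Solve by backward induction. Given q_A, the follower Delta maximises π_D = (264 - (1/2)q_A - (1/2)q_D)q_D - 25q_D.
Follower FOC: 239 - (1/2)q_A - q_D = 0, so q_D(q_A) = (239 - (1/2)q_A).
The leader anticipates this reaction. Substituting into P = 264 - 0.5Q gives P = 289/2 - (1/4)q_A, so π_A = (289/2 - (1/4)q_A)q_A - 25q_A.
Maximising: ∂π_A/∂q_A = 239/2 - (1/2)q_A = 0, giving q_A = 239.
Then q_D = (239 - (1/2)·239) = 239/2.
Total output Q = 717/2, so price P = 264 - (1/2)·(717/2) = 339/4.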